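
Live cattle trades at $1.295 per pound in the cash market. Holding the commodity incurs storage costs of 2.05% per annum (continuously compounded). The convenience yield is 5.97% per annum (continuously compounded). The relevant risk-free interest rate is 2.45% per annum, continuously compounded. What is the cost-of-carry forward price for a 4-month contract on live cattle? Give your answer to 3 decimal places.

$1.289 per pound

Net carry = r + u − y = 0.0245 + 0.0205 − 0.0597 = -0.0147
F = S·e^((r+u−y)T) = 1.295 · e^(-0.0147 × 4/12) = 1.295 · e^-0.004900
= 1.295 × 0.995112 = $1.289 per pound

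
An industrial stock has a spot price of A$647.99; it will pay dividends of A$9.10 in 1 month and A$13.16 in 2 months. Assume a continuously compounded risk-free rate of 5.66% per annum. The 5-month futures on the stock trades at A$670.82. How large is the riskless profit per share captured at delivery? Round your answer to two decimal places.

A$29.99 per share

PV(dividends) I = 9.10·e^(−0.0566·1/12) + 13.16·e^(−0.0566·2/12) = 22.0936
Fair futures F* = (S − I)·e^(rT) = (647.99 − 22.0936)·e^0.023583 = 625.8964 × 1.023863 = 640.8322
Market A$670.82 > fair 640.8322: forward overpriced → cash-and-carry (borrow at r, buy the stock and collect the dividends, short the forward).
Profit at T = |F_mkt − F*| = |670.82 − 640.8322| = A$29.99 per share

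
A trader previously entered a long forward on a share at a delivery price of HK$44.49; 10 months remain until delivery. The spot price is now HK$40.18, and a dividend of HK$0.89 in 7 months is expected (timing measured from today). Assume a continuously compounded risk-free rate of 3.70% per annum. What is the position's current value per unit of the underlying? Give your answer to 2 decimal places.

-HK$3.83

PV(remaining dividends) I = 0.89·e^(−0.0370·7/12) = 0.8710
Current forward F = (S − I)·e^(rT) = (40.18 − 0.8710)·e^(0.0370·10/12) = 39.3090 × 1.031314 = 40.5399
Value (long) = (F − K)·e^(−rT) = (40.5399 − 44.49) × 0.969637 = -3.8302
Value = -HK$3.83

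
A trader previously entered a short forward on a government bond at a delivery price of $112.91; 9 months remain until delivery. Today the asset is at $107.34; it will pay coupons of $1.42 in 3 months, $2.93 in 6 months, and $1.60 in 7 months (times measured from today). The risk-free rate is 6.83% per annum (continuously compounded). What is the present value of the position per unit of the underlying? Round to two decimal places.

PV(remaining coupons) I = 1.42·e^(−0.0683·3/12) + 2.93·e^(−0.0683·6/12) + 1.60·e^(−0.0683·7/12) = 5.7651
Current forward F = (S − I)·e^(rT) = (107.34 − 5.7651)·e^(0.0683·9/12) = 101.5749 × 1.052560 = 106.9137
Value (long) = (F − K)·e^(−rT) = (106.9137 − 112.91) × 0.950065 = -5.6969
Short position value = −(long value) = $5.70

$5.70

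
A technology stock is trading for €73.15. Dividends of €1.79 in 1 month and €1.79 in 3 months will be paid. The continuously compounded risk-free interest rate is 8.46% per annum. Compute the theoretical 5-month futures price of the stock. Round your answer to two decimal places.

PV(dividends) I = 1.79·e^(−0.0846·1/12) + 1.79·e^(−0.0846·3/12)
I = 1.7774 + 1.7525 = 3.5299
F = (S − I)·e^(rT) = (73.15 − 3.5299) · e^(0.0846·5/12)
= 69.6201 · e^0.035250 = 69.6201 × 1.035879 = €72.12

€72.12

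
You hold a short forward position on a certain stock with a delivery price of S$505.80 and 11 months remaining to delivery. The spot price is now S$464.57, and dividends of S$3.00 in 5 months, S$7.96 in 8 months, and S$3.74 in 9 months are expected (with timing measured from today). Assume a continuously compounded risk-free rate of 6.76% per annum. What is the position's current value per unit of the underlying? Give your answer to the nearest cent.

S$24.92

PV(remaining dividends) I = 3.00·e^(−0.0676·5/12) + 7.96·e^(−0.0676·8/12) + 3.74·e^(−0.0676·9/12) = 14.0810
Current forward F = (S − I)·e^(rT) = (464.57 − 14.0810)·e^(0.0676·11/12) = 450.4890 × 1.063927 = 479.2874
Value (long) = (F − K)·e^(−rT) = (479.2874 − 505.80) × 0.939914 = -24.9196
Short position value = −(long value) = S$24.92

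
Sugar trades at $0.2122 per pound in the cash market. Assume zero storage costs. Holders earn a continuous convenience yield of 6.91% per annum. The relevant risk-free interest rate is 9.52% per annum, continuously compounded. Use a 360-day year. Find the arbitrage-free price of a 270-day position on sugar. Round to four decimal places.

Net carry = r + u − y = 0.0952 + 0.0000 − 0.0691 = 0.0261
F = S·e^((r+u−y)T) = 0.2122 · e^(0.0261 × 270/360) = 0.2122 · e^0.019575
= 0.2122 × 1.019768 = $0.2164 per pound

$0.2164 per pound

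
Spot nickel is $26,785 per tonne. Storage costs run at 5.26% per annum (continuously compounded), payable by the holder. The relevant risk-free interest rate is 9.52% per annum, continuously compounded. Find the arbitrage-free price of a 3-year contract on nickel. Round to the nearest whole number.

Net carry = r + u − y = 0.0952 + 0.0526 − 0.0000 = 0.1478
F = S·e^((r+u−y)T) = 26785 · e^(0.1478 × 3) = 26785 · e^0.443400
= 26785 × 1.557995 = $41,731 per tonne

$41,731 per tonne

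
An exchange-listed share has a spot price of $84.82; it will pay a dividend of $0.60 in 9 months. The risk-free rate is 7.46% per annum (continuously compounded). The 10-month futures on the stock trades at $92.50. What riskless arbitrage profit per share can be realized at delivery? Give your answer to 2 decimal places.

PV(dividends) I = 0.60·e^(−0.0746·9/12) = 0.5674
Fair futures F* = (S − I)·e^(rT) = (84.82 − 0.5674)·e^0.062167 = 84.2526 × 1.064140 = 89.6566
Market $92.50 > fair 89.6566: forward overpriced → cash-and-carry (borrow at r, buy the stock and collect the dividends, short the forward).
Profit at T = |F_mkt − F*| = |92.50 − 89.6566| = $2.84 per share

$2.84 per share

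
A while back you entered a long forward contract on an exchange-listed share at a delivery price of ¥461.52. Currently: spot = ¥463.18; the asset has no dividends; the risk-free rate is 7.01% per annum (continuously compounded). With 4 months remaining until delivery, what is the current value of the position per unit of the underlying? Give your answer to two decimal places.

¥12.32

Current fair forward for the remaining 4 months: F = S·e^(r·T), r = 0.0701
F = 463.18 · e^(0.0701 × 4/12) = 463.18 × 1.023642 = 474.1305
Value of long forward = (F − K)·e^(−rT) = (474.1305 − 461.52) · e^(−0.0701·4/12)
= 12.6105 × 0.976904 = 12.32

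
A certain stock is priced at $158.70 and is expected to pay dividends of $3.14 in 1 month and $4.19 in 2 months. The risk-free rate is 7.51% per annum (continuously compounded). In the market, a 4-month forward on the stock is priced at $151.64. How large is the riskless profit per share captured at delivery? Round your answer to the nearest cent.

PV(dividends) I = 3.14·e^(−0.0751·1/12) + 4.19·e^(−0.0751·2/12) = 7.2583
Fair forward F* = (S − I)·e^(rT) = (158.70 − 7.2583)·e^0.025033 = 151.4417 × 1.025349 = 155.2806
Market $151.64 < fair 155.2806: forward underpriced → reverse cash-and-carry (short the stock, invest proceeds at r, pay the dividends, go long the forward).
Profit at T = |F_mkt − F*| = |151.64 − 155.2806| = $3.64 per share

$3.64 per share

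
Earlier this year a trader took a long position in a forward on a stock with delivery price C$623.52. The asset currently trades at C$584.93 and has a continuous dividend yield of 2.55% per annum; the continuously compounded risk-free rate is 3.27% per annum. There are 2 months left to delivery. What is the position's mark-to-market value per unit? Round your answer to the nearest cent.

-C$37.68

Current fair forward for the remaining 2 months: F = S·e^((r − q)·T), (r − q) = 0.0327 − 0.0255 = 0.0072
F = 584.93 · e^(0.0072 × 2/12) = 584.93 × 1.001201 = 585.6325
Value of long forward = (F − K)·e^(−rT) = (585.6325 − 623.52) · e^(−0.0327·2/12)
= -37.8875 × 0.994565 = -37.68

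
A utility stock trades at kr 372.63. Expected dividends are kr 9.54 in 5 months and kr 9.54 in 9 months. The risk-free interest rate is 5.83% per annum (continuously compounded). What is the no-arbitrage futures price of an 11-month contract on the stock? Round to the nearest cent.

kr 373.63

PV(dividends) I = 9.54·e^(−0.0583·5/12) + 9.54·e^(−0.0583·9/12)
I = 9.3110 + 9.1319 = 18.4429
F = (S − I)·e^(rT) = (372.63 − 18.4429) · e^(0.0583·11/12)
= 354.1871 · e^0.053442 = 354.1871 × 1.054896 = kr 373.63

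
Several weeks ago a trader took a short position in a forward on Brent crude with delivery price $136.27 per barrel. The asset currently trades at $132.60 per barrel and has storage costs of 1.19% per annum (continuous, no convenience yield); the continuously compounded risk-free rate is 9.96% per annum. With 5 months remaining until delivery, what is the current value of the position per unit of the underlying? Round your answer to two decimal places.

-$2.53 per barrel

Current fair forward for the remaining 5 months: F = S·e^((r + u)·T), (r + u) = 0.0996 + 0.0119 = 0.1115
F = 132.60 · e^(0.1115 × 5/12) = 132.60 × 1.047554 = 138.9057
Value of long forward = (F − K)·e^(−rT) = (138.9057 − 136.27) · e^(−0.0996·5/12)
= 2.6357 × 0.959349 = 2.53
Short position value = −(long value) = -$2.53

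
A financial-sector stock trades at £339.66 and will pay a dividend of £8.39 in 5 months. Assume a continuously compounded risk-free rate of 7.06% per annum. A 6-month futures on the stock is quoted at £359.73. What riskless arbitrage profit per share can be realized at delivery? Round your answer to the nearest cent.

PV(dividends) I = 8.39·e^(−0.0706·5/12) = 8.1468
Fair futures F* = (S − I)·e^(rT) = (339.66 − 8.1468)·e^0.035300 = 331.5132 × 1.035930 = 343.4245
Market £359.73 > fair 343.4245: forward overpriced → cash-and-carry (borrow at r, buy the stock and collect the dividends, short the forward).
Profit at T = |F_mkt − F*| = |359.73 − 343.4245| = £16.31 per share

£16.31 per share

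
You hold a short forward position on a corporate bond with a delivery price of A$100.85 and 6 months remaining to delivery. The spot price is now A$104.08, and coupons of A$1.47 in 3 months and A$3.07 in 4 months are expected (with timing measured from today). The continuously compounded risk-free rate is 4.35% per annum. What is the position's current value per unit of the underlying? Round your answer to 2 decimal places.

-A$0.92

PV(remaining coupons) I = 1.47·e^(−0.0435·3/12) + 3.07·e^(−0.0435·4/12) = 4.4799
Current forward F = (S − I)·e^(rT) = (104.08 − 4.4799)·e^(0.0435·6/12) = 99.6001 × 1.021988 = 101.7901
Value (long) = (F − K)·e^(−rT) = (101.7901 − 100.85) × 0.978485 = 0.9199
Short position value = −(long value) = -A$0.92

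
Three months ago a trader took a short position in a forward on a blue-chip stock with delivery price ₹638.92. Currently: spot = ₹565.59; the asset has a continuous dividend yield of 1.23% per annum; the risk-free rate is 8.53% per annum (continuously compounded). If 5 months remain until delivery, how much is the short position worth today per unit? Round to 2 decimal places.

₹53.91

Current fair forward for the remaining 5 months: F = S·e^((r − q)·T), (r − q) = 0.0853 − 0.0123 = 0.0730
F = 565.59 · e^(0.0730 × 5/12) = 565.59 × 1.030884 = 583.0577
Value of long forward = (F − K)·e^(−rT) = (583.0577 − 638.92) · e^(−0.0853·5/12)
= -55.8623 × 0.965083 = -53.91
Short position value = −(long value) = ₹53.91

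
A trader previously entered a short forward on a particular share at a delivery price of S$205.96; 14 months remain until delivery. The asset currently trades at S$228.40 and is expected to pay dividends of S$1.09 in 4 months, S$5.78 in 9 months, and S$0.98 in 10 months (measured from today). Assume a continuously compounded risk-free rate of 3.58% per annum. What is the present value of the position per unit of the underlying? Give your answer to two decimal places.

PV(remaining dividends) I = 1.09·e^(−0.0358·4/12) + 5.78·e^(−0.0358·9/12) + 0.98·e^(−0.0358·10/12) = 7.6551
Current forward F = (S − I)·e^(rT) = (228.40 − 7.6551)·e^(0.0358·14/12) = 220.7449 × 1.042651 = 230.1599
Value (long) = (F − K)·e^(−rT) = (230.1599 − 205.96) × 0.959094 = 23.2100
Short position value = −(long value) = -S$23.21

-S$23.21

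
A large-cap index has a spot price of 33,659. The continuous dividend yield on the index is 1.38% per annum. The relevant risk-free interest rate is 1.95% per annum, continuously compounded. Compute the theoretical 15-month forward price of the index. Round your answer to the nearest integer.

33,900

F = S·e^((r − q)T) = 33659 · e^((0.0195 − 0.0138) × 15/12)
= 33659 · e^0.007125 = 33659 × 1.007150
F = 33,900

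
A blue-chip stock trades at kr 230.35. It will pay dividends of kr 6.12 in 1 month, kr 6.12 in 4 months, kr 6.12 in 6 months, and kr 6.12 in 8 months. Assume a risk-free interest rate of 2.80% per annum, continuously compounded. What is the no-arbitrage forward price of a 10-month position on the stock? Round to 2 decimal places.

kr 211.01

PV(dividends) I = 6.12·e^(−0.0280·1/12) + 6.12·e^(−0.0280·4/12) + 6.12·e^(−0.0280·6/12) + 6.12·e^(−0.0280·8/12)
I = 6.1057 + 6.0631 + 6.0349 + 6.0068 = 24.2105
F = (S − I)·e^(rT) = (230.35 − 24.2105) · e^(0.0280·10/12)
= 206.1395 · e^0.023333 = 206.1395 × 1.023607 = kr 211.01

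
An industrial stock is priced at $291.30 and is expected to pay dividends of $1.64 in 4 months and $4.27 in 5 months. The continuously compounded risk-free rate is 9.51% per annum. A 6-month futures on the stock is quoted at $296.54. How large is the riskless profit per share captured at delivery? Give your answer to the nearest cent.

PV(dividends) I = 1.64·e^(−0.0951·4/12) + 4.27·e^(−0.0951·5/12) = 5.6929
Fair futures F* = (S − I)·e^(rT) = (291.30 − 5.6929)·e^0.047550 = 285.6071 × 1.048699 = 299.5159
Market $296.54 < fair 299.5159: forward underpriced → reverse cash-and-carry (short the stock, invest proceeds at r, pay the dividends, go long the forward).
Profit at T = |F_mkt − F*| = |296.54 − 299.5159| = $2.98 per share

$2.98 per share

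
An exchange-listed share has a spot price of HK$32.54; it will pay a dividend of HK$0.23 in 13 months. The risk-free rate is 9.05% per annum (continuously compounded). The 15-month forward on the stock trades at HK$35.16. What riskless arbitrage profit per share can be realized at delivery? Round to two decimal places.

HK$1.04 per share

PV(dividends) I = 0.23·e^(−0.0905·13/12) = 0.2085
Fair forward F* = (S − I)·e^(rT) = (32.54 − 0.2085)·e^0.113125 = 32.3315 × 1.119772 = 36.2039
Market HK$35.16 < fair 36.2039: forward underpriced → reverse cash-and-carry (short the stock, invest proceeds at r, pay the dividends, go long the forward).
Profit at T = |F_mkt − F*| = |35.16 − 36.2039| = HK$1.04 per share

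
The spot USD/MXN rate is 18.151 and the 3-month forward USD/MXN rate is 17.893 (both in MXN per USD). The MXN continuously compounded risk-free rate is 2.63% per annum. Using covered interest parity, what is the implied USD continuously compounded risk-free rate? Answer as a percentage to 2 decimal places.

F = S·e^((r_MXN − r_USD)T) ⇒ r_USD = r_MXN − ln(F/S)/T
ln(17.893/18.151) = -0.014316; /(3/12) = -0.057264
r_USD = 0.0263 + 0.057264 = 0.083564
r_USD = 8.36%

8.36%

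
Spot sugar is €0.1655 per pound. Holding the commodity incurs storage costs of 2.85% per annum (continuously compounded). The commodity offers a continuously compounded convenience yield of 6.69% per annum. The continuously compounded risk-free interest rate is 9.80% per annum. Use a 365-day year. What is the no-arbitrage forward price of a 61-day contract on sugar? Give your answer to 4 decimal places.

Net carry = r + u − y = 0.0980 + 0.0285 − 0.0669 = 0.0596
F = S·e^((r+u−y)T) = 0.1655 · e^(0.0596 × 61/365) = 0.1655 · e^0.009961
= 0.1655 × 1.010011 = €0.1672 per pound

€0.1672 per pound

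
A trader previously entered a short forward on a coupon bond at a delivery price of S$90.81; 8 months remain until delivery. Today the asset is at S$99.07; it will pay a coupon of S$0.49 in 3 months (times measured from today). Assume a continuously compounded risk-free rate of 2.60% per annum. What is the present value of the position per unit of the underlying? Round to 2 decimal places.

PV(remaining coupons) I = 0.49·e^(−0.0260·3/12) = 0.4868
Current forward F = (S − I)·e^(rT) = (99.07 − 0.4868)·e^(0.0260·8/12) = 98.5832 × 1.017484 = 100.3068
Value (long) = (F − K)·e^(−rT) = (100.3068 − 90.81) × 0.982816 = 9.3336
Short position value = −(long value) = -S$9.33

-S$9.33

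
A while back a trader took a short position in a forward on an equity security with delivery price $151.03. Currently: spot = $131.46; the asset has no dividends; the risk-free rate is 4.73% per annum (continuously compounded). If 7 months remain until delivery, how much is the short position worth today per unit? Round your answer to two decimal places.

Current fair forward for the remaining 7 months: F = S·e^(r·T), r = 0.0473
F = 131.46 · e^(0.0473 × 7/12) = 131.46 × 1.027976 = 135.1377
Value of long forward = (F − K)·e^(−rT) = (135.1377 − 151.03) · e^(−0.0473·7/12)
= -15.8923 × 0.972786 = -15.46
Short position value = −(long value) = $15.46

$15.46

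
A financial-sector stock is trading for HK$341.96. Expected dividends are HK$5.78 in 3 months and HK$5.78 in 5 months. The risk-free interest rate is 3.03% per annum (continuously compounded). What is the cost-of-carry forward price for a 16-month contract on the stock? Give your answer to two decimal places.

HK$344.14

PV(dividends) I = 5.78·e^(−0.0303·3/12) + 5.78·e^(−0.0303·5/12)
I = 5.7364 + 5.7075 = 11.4439
F = (S − I)·e^(rT) = (341.96 − 11.4439) · e^(0.0303·16/12)
= 330.5161 · e^0.040400 = 330.5161 × 1.041227 = HK$344.14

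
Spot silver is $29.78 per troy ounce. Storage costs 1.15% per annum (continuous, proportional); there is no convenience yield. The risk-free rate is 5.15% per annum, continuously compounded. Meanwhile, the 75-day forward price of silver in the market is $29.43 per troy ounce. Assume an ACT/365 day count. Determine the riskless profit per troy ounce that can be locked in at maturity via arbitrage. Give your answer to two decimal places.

$0.74 per troy ounce

Fair forward: F* = S·e^(carry·T), with carry = (r + u) = 0.0515 + 0.0115 = 0.0630
F* = 29.78 · e^(0.0630 × 75/365) = 29.78 · e^0.012945 = 29.78 × 1.013029 = $30.1680
Market $29.43 < fair $30.1680: forward underpriced → reverse cash-and-carry (short spot, go long the forward).
At maturity, profit = |F_mkt − F*| = |29.43 − 30.1680| = $0.74 per troy ounce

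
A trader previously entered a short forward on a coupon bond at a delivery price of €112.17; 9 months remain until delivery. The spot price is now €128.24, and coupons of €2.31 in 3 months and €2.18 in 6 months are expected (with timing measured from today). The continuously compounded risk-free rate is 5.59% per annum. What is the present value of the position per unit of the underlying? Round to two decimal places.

PV(remaining coupons) I = 2.31·e^(−0.0559·3/12) + 2.18·e^(−0.0559·6/12) = 4.3979
Current forward F = (S − I)·e^(rT) = (128.24 − 4.3979)·e^(0.0559·9/12) = 123.8421 × 1.042816 = 129.1445
Value (long) = (F − K)·e^(−rT) = (129.1445 − 112.17) × 0.958942 = 16.2776
Short position value = −(long value) = -€16.28

-€16.28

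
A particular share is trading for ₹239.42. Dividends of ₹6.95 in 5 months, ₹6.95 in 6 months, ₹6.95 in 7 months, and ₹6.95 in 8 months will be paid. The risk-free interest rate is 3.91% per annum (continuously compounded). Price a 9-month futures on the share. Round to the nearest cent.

PV(dividends) I = 6.95·e^(−0.0391·5/12) + 6.95·e^(−0.0391·6/12) + 6.95·e^(−0.0391·7/12) + 6.95·e^(−0.0391·8/12)
I = 6.8377 + 6.8154 + 6.7933 + 6.7712 = 27.2176
F = (S − I)·e^(rT) = (239.42 − 27.2176) · e^(0.0391·9/12)
= 212.2024 · e^0.029325 = 212.2024 × 1.029759 = ₹218.52

₹218.52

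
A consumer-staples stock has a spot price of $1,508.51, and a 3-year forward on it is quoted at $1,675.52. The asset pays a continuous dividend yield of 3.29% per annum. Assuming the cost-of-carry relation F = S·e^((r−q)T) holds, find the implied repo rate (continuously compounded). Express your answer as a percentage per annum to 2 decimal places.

6.79%

From F = S·e^((r−q)T): (r − q) = ln(F/S)/T
ln(1675.52/1508.51) = ln(1.110712) = 0.105001
(r − q) = 0.105001 / (3) = 0.035000
r = ln(F/S)/T + q = 0.035000 + 0.0329 = 0.067900
r = 6.79%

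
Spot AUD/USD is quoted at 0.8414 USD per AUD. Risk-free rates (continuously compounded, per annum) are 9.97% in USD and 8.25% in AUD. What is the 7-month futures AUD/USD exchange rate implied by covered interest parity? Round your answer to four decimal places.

F = S·e^((r_USD − r_AUD)T) = 0.8414 · e^((0.0997 − 0.0825) × 7/12)
= 0.8414 · e^0.010033 = 0.8414 × 1.010083
F = 0.8499 USD per AUD

0.8499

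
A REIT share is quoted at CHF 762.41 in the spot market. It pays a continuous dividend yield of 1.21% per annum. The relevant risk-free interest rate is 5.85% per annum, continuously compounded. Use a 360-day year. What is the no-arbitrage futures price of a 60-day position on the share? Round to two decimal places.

F = S·e^((r − q)T) = 762.41 · e^((0.0585 − 0.0121) × 60/360)
= 762.41 · e^0.007733 = 762.41 × 1.007763
F = CHF 768.33

CHF 768.33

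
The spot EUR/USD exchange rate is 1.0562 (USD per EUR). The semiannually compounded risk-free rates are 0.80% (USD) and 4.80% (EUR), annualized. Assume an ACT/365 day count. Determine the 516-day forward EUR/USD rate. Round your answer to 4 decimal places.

By covered interest parity, F = S · (1+r_USD/2)^(2T) / (1+r_EUR/2)^(2T)
= 1.0562 × 1.011351 / 1.069355 = 1.0562 × 0.945758
F = 0.9989 USD per EUR

0.9989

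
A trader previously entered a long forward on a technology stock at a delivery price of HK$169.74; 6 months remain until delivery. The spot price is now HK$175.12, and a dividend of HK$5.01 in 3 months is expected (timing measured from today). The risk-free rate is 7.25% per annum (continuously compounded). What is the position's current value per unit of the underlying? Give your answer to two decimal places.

PV(remaining dividends) I = 5.01·e^(−0.0725·3/12) = 4.9200
Current forward F = (S − I)·e^(rT) = (175.12 − 4.9200)·e^(0.0725·6/12) = 170.2000 × 1.036915 = 176.4829
Value (long) = (F − K)·e^(−rT) = (176.4829 − 169.74) × 0.964399 = 6.5028
Value = HK$6.50

HK$6.50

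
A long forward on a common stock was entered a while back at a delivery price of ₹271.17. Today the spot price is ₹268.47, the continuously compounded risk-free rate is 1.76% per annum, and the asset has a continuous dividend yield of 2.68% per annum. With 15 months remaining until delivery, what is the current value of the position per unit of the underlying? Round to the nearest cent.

Current fair forward for the remaining 15 months: F = S·e^((r − q)·T), (r − q) = 0.0176 − 0.0268 = -0.0092
F = 268.47 · e^(-0.0092 × 15/12) = 268.47 × 0.988566 = 265.4003
Value of long forward = (F − K)·e^(−rT) = (265.4003 − 271.17) · e^(−0.0176·15/12)
= -5.7697 × 0.978240 = -5.64

-₹5.64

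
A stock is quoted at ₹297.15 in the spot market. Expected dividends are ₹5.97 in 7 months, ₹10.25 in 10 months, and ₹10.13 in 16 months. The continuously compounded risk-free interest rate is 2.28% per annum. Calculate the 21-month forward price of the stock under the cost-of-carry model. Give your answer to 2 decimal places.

PV(dividends) I = 5.97·e^(−0.0228·7/12) + 10.25·e^(−0.0228·10/12) + 10.13·e^(−0.0228·16/12)
I = 5.8911 + 10.0571 + 9.8267 = 25.7749
F = (S − I)·e^(rT) = (297.15 − 25.7749) · e^(0.0228·21/12)
= 271.3751 · e^0.039900 = 271.3751 × 1.040707 = ₹282.42

₹282.42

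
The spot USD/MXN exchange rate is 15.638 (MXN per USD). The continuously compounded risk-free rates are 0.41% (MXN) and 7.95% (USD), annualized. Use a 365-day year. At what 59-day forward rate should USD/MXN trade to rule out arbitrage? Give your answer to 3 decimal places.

F = S·e^((r_MXN − r_USD)T) = 15.638 · e^((0.0041 − 0.0795) × 59/365)
= 15.638 · e^-0.012188 = 15.638 × 0.987886
F = 15.449 MXN per USD

15.449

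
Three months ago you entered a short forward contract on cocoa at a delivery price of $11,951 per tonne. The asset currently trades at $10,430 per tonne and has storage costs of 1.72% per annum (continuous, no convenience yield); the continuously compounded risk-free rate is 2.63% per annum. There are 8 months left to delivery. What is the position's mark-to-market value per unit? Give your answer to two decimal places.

Current fair forward for the remaining 8 months: F = S·e^((r + u)·T), (r + u) = 0.0263 + 0.0172 = 0.0435
F = 10430 · e^(0.0435 × 8/12) = 10430 × 1.02942459 = 10736.8985
Value of long forward = (F − K)·e^(−rT) = (10736.8985 − 11951) · e^(−0.0263·8/12)
= -1214.1015 × 0.98261948 = -1193.00
Short position value = −(long value) = $1193.00

$1193.00 per tonne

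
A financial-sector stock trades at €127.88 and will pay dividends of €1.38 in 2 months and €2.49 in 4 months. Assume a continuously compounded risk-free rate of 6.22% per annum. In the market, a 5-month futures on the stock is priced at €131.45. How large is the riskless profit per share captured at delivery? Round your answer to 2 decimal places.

€4.12 per share

PV(dividends) I = 1.38·e^(−0.0622·2/12) + 2.49·e^(−0.0622·4/12) = 3.8047
Fair futures F* = (S − I)·e^(rT) = (127.88 − 3.8047)·e^0.025917 = 124.0753 × 1.026256 = 127.3330
Market €131.45 > fair 127.3330: forward overpriced → cash-and-carry (borrow at r, buy the stock and collect the dividends, short the forward).
Profit at T = |F_mkt − F*| = |131.45 − 127.3330| = €4.12 per share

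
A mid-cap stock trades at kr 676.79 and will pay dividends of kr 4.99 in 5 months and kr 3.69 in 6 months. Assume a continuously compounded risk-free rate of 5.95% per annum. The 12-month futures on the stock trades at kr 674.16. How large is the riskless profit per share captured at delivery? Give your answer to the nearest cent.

kr 35.15 per share

PV(dividends) I = 4.99·e^(−0.0595·5/12) + 3.69·e^(−0.0595·6/12) = 8.4496
Fair futures F* = (S − I)·e^(rT) = (676.79 − 8.4496)·e^0.059500 = 668.3404 × 1.061306 = 709.3137
Market kr 674.16 < fair 709.3137: forward underpriced → reverse cash-and-carry (short the stock, invest proceeds at r, pay the dividends, go long the forward).
Profit at T = |F_mkt − F*| = |674.16 − 709.3137| = kr 35.15 per share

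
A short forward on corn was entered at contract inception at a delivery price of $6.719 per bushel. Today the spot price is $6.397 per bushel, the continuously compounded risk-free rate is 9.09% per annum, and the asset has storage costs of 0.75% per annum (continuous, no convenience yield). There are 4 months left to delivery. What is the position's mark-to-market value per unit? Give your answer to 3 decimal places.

Current fair forward for the remaining 4 months: F = S·e^((r + u)·T), (r + u) = 0.0909 + 0.0075 = 0.0984
F = 6.397 · e^(0.0984 × 4/12) = 6.397 × 1.033344 = 6.6103
Value of long forward = (F − K)·e^(−rT) = (6.6103 − 6.719) · e^(−0.0909·4/12)
= -0.1087 × 0.970154 = -0.105
Short position value = −(long value) = $0.105

$0.105 per bushel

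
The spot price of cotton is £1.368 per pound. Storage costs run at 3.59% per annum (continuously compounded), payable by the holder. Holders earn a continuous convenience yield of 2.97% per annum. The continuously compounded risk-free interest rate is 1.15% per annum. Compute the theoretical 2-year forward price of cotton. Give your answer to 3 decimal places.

£1.417 per pound

Net carry = r + u − y = 0.0115 + 0.0359 − 0.0297 = 0.0177
F = S·e^((r+u−y)T) = 1.368 · e^(0.0177 × 2) = 1.368 · e^0.035400
= 1.368 × 1.036034 = £1.417 per pound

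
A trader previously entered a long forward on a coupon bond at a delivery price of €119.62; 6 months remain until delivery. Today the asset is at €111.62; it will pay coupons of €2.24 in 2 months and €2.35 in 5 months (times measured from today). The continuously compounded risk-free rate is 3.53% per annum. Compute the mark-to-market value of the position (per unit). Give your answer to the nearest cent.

PV(remaining coupons) I = 2.24·e^(−0.0353·2/12) + 2.35·e^(−0.0353·5/12) = 4.5425
Current forward F = (S − I)·e^(rT) = (111.62 − 4.5425)·e^(0.0353·6/12) = 107.0775 × 1.017807 = 108.9842
Value (long) = (F − K)·e^(−rT) = (108.9842 − 119.62) × 0.982505 = -10.4497
Value = -€10.45

-€10.45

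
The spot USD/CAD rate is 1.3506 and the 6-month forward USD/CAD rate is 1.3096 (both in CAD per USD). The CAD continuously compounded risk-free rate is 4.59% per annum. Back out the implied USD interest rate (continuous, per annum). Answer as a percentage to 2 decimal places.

F = S·e^((r_CAD − r_USD)T) ⇒ r_USD = r_CAD − ln(F/S)/T
ln(1.3096/1.3506) = -0.030827; /(6/12) = -0.061654
r_USD = 0.0459 + 0.061654 = 0.107554
r_USD = 10.76%

10.76%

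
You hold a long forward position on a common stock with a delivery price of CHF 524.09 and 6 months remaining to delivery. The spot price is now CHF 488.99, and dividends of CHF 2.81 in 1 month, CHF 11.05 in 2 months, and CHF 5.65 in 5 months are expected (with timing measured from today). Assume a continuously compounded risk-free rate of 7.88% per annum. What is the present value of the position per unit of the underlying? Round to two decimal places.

PV(remaining dividends) I = 2.81·e^(−0.0788·1/12) + 11.05·e^(−0.0788·2/12) + 5.65·e^(−0.0788·5/12) = 19.1649
Current forward F = (S − I)·e^(rT) = (488.99 − 19.1649)·e^(0.0788·6/12) = 469.8251 × 1.040186 = 488.7055
Value (long) = (F − K)·e^(−rT) = (488.7055 − 524.09) × 0.961366 = -34.0175
Value = -CHF 34.02

-CHF 34.02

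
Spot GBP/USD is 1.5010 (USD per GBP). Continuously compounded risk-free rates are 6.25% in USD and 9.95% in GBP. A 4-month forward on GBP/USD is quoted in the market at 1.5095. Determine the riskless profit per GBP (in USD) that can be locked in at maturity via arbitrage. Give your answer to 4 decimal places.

0.0269 per GBP (in USD)

Fair forward: F* = S·e^(carry·T), with carry = (r_USD − r_GBP) = 0.0625 − 0.0995 = -0.0370
F* = 1.5010 · e^(-0.0370 × 4/12) = 1.5010 · e^-0.012333 = 1.5010 × 0.987743 = 1.4826
Market 1.5095 > fair 1.4826: forward overpriced → cash-and-carry (buy spot, short the forward).
At maturity, profit = |F_mkt − F*| = |1.5095 − 1.4826| = 0.0269 per GBP (in USD)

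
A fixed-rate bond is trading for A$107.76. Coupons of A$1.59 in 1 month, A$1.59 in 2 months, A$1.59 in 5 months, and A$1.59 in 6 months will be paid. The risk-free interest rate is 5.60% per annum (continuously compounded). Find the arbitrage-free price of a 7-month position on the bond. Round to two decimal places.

PV(coupons) I = 1.59·e^(−0.0560·1/12) + 1.59·e^(−0.0560·2/12) + 1.59·e^(−0.0560·5/12) + 1.59·e^(−0.0560·6/12)
I = 1.5826 + 1.5752 + 1.5533 + 1.5461 = 6.2572
F = (S − I)·e^(rT) = (107.76 − 6.2572) · e^(0.0560·7/12)
= 101.5028 · e^0.032667 = 101.5028 × 1.033206 = A$104.87

A$104.87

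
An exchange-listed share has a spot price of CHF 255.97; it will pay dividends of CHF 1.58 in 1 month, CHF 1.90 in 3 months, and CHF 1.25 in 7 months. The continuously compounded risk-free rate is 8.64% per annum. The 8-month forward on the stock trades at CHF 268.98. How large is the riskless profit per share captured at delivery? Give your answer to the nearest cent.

CHF 2.72 per share

PV(dividends) I = 1.58·e^(−0.0864·1/12) + 1.90·e^(−0.0864·3/12) + 1.25·e^(−0.0864·7/12) = 4.6166
Fair forward F* = (S − I)·e^(rT) = (255.97 − 4.6166)·e^0.057600 = 251.3534 × 1.059291 = 266.2564
Market CHF 268.98 > fair 266.2564: forward overpriced → cash-and-carry (borrow at r, buy the stock and collect the dividends, short the forward).
Profit at T = |F_mkt − F*| = |268.98 − 266.2564| = CHF 2.72 per share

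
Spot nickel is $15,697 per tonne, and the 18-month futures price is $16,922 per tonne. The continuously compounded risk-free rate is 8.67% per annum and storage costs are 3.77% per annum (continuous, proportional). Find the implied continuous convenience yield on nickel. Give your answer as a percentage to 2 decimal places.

7.43%

F = S·e^((r+u−y)T) ⇒ (r+u−y) = ln(F/S)/T
ln(16922/15697) = 0.075145; /T ⇒ 0.050097
y = r + u − ln(F/S)/T = 0.0867 + 0.0377 − 0.050097 = 0.074303
y = 7.43%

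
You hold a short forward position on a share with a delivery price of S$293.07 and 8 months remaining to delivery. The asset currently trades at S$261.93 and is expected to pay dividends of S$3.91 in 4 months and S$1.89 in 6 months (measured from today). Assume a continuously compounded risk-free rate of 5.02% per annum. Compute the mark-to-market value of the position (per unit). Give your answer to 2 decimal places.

S$27.18

PV(remaining dividends) I = 3.91·e^(−0.0502·4/12) + 1.89·e^(−0.0502·6/12) = 5.6883
Current forward F = (S − I)·e^(rT) = (261.93 − 5.6883)·e^(0.0502·8/12) = 256.2417 × 1.034033 = 264.9624
Value (long) = (F − K)·e^(−rT) = (264.9624 − 293.07) × 0.967087 = -27.1825
Short position value = −(long value) = S$27.18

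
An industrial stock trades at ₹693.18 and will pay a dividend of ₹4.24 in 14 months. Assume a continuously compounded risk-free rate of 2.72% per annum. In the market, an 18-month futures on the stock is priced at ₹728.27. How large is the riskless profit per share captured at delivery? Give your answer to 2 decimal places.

PV(dividends) I = 4.24·e^(−0.0272·14/12) = 4.1076
Fair futures F* = (S − I)·e^(rT) = (693.18 − 4.1076)·e^0.040800 = 689.0724 × 1.041644 = 717.7681
Market ₹728.27 > fair 717.7681: forward overpriced → cash-and-carry (borrow at r, buy the stock and collect the dividends, short the forward).
Profit at T = |F_mkt − F*| = |728.27 − 717.7681| = ₹10.50 per share

₹10.50 per share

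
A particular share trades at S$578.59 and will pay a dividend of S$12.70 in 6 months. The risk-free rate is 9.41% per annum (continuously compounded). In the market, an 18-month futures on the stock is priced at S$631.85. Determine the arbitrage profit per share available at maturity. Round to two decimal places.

S$20.50 per share

PV(dividends) I = 12.70·e^(−0.0941·6/12) = 12.1163
Fair futures F* = (S − I)·e^(rT) = (578.59 − 12.1163)·e^0.141150 = 566.4737 × 1.151597 = 652.3494
Market S$631.85 < fair 652.3494: forward underpriced → reverse cash-and-carry (short the stock, invest proceeds at r, pay the dividends, go long the forward).
Profit at T = |F_mkt − F*| = |631.85 − 652.3494| = S$20.50 per share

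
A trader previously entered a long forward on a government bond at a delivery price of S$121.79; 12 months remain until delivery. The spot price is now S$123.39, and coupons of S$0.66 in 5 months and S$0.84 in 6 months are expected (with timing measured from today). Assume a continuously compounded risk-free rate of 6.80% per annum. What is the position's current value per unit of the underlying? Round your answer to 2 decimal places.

PV(remaining coupons) I = 0.66·e^(−0.0680·5/12) + 0.84·e^(−0.0680·6/12) = 1.4535
Current forward F = (S − I)·e^(rT) = (123.39 − 1.4535)·e^(0.0680·12/12) = 121.9365 × 1.070365 = 130.5166
Value (long) = (F − K)·e^(−rT) = (130.5166 − 121.79) × 0.934260 = 8.1529
Value = S$8.15

S$8.15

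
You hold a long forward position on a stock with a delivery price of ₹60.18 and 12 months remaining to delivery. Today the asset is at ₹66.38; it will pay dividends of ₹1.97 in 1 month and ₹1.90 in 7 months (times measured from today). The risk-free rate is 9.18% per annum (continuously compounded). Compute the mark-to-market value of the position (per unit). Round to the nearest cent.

₹7.72

PV(remaining dividends) I = 1.97·e^(−0.0918·1/12) + 1.90·e^(−0.0918·7/12) = 3.7559
Current forward F = (S − I)·e^(rT) = (66.38 − 3.7559)·e^(0.0918·12/12) = 62.6241 × 1.096146 = 68.6452
Value (long) = (F − K)·e^(−rT) = (68.6452 − 60.18) × 0.912288 = 7.7227
Value = ₹7.72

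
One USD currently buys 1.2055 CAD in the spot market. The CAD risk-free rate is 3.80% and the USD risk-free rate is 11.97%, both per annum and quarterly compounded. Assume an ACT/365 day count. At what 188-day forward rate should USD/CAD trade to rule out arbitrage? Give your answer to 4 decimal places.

By covered interest parity, F = S · (1+r_CAD/4)^(4T) / (1+r_USD/4)^(4T)
= 1.2055 × 1.019671 / 1.062632 = 1.2055 × 0.959571
F = 1.1568 CAD per USD

1.1568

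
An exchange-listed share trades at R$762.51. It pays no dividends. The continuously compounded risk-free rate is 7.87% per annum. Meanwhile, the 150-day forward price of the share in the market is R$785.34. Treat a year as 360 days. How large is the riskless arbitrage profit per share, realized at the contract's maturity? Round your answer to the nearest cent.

Fair forward: F* = S·e^(carry·T), with carry = r = 0.0787
F* = 762.51 · e^(0.0787 × 150/360) = 762.51 · e^0.032792 = 762.51 × 1.033336 = R$787.9290
Market R$785.34 < fair R$787.9290: forward underpriced → reverse cash-and-carry (short spot, go long the forward).
At maturity, profit = |F_mkt − F*| = |785.34 − 787.9290| = R$2.59 per share

R$2.59 per share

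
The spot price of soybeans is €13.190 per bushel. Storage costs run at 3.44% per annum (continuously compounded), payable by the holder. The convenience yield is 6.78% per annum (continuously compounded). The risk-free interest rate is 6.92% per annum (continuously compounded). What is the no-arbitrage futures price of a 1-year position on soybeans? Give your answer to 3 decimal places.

Net carry = r + u − y = 0.0692 + 0.0344 − 0.0678 = 0.0358
F = S·e^((r+u−y)T) = 13.190 · e^(0.0358 × 1) = 13.190 · e^0.035800
= 13.190 × 1.036449 = €13.671 per bushel

€13.671 per bushel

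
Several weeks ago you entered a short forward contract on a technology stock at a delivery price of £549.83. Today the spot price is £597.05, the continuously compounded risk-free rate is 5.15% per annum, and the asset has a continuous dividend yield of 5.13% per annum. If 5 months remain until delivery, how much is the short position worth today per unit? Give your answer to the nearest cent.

Current fair forward for the remaining 5 months: F = S·e^((r − q)·T), (r − q) = 0.0515 − 0.0513 = 0.0002
F = 597.05 · e^(0.0002 × 5/12) = 597.05 × 1.000083 = 597.0996
Value of long forward = (F − K)·e^(−rT) = (597.0996 − 549.83) · e^(−0.0515·5/12)
= 47.2696 × 0.978770 = 46.27
Short position value = −(long value) = -£46.27

-£46.27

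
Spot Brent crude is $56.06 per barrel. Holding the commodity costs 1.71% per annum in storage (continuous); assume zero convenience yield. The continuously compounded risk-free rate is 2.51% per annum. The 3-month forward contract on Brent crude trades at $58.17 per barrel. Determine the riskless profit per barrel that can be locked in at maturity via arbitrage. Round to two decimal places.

$1.52 per barrel

Fair forward: F* = S·e^(carry·T), with carry = (r + u) = 0.0251 + 0.0171 = 0.0422
F* = 56.06 · e^(0.0422 × 3/12) = 56.06 · e^0.010550 = 56.06 × 1.010606 = $56.6546
Market $58.17 > fair $56.6546: forward overpriced → cash-and-carry (buy spot, short the forward).
At maturity, profit = |F_mkt − F*| = |58.17 − 56.6546| = $1.52 per barrel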